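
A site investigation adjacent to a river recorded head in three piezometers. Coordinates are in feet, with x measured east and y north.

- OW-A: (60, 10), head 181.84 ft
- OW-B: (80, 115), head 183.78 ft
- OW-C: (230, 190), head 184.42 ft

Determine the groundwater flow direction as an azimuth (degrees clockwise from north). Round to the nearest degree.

With h = a·x + b·y + c and OW-A as origin, the differences give:
  20·a + 105·b = +1.94
  170·a + 180·b = +2.58
Eliminate b (×180 and ×105, subtract): -14250·a = 78.300 → a = ∂h/∂x = -0.005495
Back-substitute: b = ∂h/∂y = +0.01952.
Flow direction (−∇h) has components (+0.005495 E, -0.01952 N).
Azimuth = atan2(E, N) = atan2(+0.005495, -0.01952) = 164.3° ≈ 164°.

164°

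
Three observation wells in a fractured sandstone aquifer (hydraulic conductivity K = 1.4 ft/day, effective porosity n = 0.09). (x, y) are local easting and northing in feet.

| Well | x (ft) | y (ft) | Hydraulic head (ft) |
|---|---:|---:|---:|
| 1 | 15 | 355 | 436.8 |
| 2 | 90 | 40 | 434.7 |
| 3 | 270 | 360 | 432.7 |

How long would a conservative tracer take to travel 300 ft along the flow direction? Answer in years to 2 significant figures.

Differences from 1: to 2 (Δx, Δy, Δh) = (75, -315, -2.1); to 3 = (255, 5, -4.1).
Solve a·Δx + b·Δy = Δh: det = 75·5 − 255·(-315) = 80700.
∂h/∂x = [(-2.1)·5 − (-4.1)·(-315)] / 80700 = -0.01613
∂h/∂y = [75·(-4.1) − 255·(-2.1)] / 80700 = +0.002825
|∇h| = √(-0.01613² + 0.002825²) = 0.01638
Seepage velocity v = K·i/n = 1.4 × 0.01638 / 0.09 = 0.2548 ft/day.
t = 300 / 0.2548 = 1177 days = 3.22 years.

3.2 years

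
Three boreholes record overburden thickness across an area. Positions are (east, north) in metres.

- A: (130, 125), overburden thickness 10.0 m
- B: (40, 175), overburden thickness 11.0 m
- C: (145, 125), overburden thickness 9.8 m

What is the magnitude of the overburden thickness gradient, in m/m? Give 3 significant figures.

Three-point gradient (reference A): Δ to B = (-90, 50, +1.0), Δ to C = (15, 0, -0.2).
∂d/∂x = -0.01333, ∂d/∂y = -0.004000 (det = -750).
|∇f| = √(-0.01333² + -0.004000²) = 0.01392 m/m

0.0139 m/m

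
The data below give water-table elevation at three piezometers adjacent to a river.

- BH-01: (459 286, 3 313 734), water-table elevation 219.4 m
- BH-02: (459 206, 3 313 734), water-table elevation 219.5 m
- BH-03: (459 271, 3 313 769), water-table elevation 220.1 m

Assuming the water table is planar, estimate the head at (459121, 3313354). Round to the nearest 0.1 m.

212.2 m

With h = a·x + b·y + c and BH-01 as origin, the differences give:
  (-80)·a + 0·b = +0.1
  (-15)·a + 35·b = +0.7
Eliminate b (×35 and ×0, subtract): -2800·a = 3.50 → a = ∂h/∂x = -0.001250
Back-substitute: b = ∂h/∂y = +0.01946.
h(459121, 3313354) = 219.4 + (-0.001250)·(-165) + (+0.01946)·(-380) = 219.4 +0.206 -7.396 = 212.210 m.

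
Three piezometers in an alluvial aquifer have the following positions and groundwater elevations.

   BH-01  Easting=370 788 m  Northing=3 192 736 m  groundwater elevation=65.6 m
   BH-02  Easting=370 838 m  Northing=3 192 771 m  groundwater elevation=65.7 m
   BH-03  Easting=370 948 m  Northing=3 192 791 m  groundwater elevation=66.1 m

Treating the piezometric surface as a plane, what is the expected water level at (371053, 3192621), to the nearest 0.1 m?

With h = a·x + b·y + c and BH-01 as origin, the differences give:
  50·a + 35·b = +0.1
  160·a + 55·b = +0.5
Eliminate b (×55 and ×35, subtract): -2850·a = -12.00 → a = ∂h/∂x = +0.004211
Back-substitute: b = ∂h/∂y = -0.003158.
h(371053, 3192621) = 65.6 + (+0.004211)·(265) + (-0.003158)·(-115) = 65.6 +1.116 +0.363 = 67.079 m.

67.1 m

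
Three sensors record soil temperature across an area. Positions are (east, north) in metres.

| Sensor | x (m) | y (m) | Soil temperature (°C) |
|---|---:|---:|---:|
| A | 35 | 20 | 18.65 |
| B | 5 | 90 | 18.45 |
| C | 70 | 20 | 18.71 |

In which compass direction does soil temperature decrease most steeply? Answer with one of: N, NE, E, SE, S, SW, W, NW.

Differences from A: to B (Δx, Δy, Δh) = (-30, 70, -0.20); to C = (35, 0, +0.06).
Determinant of the coordinate differences = (-30)·0 − 35·70 = -2450.
∂T/∂x = [(-0.20)·0 − (+0.06)·70] / -2450 = +0.001714
∂T/∂y = [(-30)·(+0.06) − 35·(-0.20)] / -2450 = -0.002122
Steepest decrease is along −∇f = (-0.001714 E, +0.002122 N) → northwest.

NW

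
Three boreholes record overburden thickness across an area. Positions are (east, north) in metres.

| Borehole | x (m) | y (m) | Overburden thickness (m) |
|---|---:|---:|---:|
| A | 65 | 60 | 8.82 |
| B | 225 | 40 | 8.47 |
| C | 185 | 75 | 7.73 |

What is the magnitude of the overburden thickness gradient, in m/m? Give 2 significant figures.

0.028 m/m

Taking A as reference: B−A = (160, -20, -0.35); C−A = (120, 15, -1.09).
Solve a·Δx + b·Δy = Δd: det = 160·15 − 120·(-20) = 4800.
∂d/∂x = [(-0.35)·15 − (-1.09)·(-20)] / 4800 = -0.005635
∂d/∂y = [160·(-1.09) − 120·(-0.35)] / 4800 = -0.02758
|∇f| = √(-0.005635² + -0.02758²) = 0.02815 m/m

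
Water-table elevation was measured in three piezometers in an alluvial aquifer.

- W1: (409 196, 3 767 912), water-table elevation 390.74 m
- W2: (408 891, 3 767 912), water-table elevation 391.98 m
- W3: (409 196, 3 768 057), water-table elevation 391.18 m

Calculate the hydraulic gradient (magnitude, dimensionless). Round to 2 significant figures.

∂h/∂x = (391.98 − 390.74) / (408891 − 409196) = -0.004066
∂h/∂y = (391.18 − 390.74) / (3768057 − 3767912) = +0.003034
|∇h| = √(-0.004066² + 0.003034²) = 0.005073

0.0051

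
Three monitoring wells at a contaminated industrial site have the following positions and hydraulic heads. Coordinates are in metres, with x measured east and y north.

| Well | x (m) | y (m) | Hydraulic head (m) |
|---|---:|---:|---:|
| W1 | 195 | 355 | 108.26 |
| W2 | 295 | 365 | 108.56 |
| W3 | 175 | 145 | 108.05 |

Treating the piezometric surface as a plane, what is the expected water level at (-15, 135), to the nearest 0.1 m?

Taking W1 as reference: W2−W1 = (100, 10, +0.30); W3−W1 = (-20, -210, -0.21).
Solve a·Δx + b·Δy = Δh: det = 100·(-210) − (-20)·10 = -20800.
∂h/∂x = [(+0.30)·(-210) − (-0.21)·10] / -20800 = +0.002928
∂h/∂y = [100·(-0.21) − (-20)·(+0.30)] / -20800 = +0.0007212
h(-15, 135) = 108.26 + (+0.002928)·(-210) + (+0.0007212)·(-220) = 108.26 -0.615 -0.159 = 107.486 m.

107.5 m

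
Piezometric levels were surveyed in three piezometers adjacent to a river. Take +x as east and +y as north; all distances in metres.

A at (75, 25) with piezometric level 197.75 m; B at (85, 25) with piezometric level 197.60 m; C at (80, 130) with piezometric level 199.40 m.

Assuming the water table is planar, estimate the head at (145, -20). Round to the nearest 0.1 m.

With h = a·x + b·y + c and A as origin, the differences give:
  10·a + 0·b = -0.15
  5·a + 105·b = +1.65
Eliminate b (×105 and ×0, subtract): 1050·a = -15.750 → a = ∂h/∂x = -0.01500
Back-substitute: b = ∂h/∂y = +0.01643.
h(145, -20) = 197.75 + (-0.01500)·(70) + (+0.01643)·(-45) = 197.75 -1.050 -0.739 = 195.961 m.

196.0 m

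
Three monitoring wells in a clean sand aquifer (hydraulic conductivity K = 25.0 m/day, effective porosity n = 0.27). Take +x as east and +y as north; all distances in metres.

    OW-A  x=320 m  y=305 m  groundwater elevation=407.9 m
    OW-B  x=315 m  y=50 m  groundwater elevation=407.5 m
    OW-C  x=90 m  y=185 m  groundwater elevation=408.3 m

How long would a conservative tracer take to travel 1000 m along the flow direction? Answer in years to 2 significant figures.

Differences from OW-A: to OW-B (Δx, Δy, Δh) = (-5, -255, -0.4); to OW-C = (-230, -120, +0.4).
Solve a·Δx + b·Δy = Δh: det = (-5)·(-120) − (-230)·(-255) = -58050.
∂h/∂x = [(-0.4)·(-120) − (+0.4)·(-255)] / -58050 = -0.002584
∂h/∂y = [(-5)·(+0.4) − (-230)·(-0.4)] / -58050 = +0.001619
|∇h| = √(-0.002584² + 0.001619²) = 0.003049
Seepage velocity v = K·i/n = 25.0 × 0.003049 / 0.27 = 0.2823 m/day.
t = 1000 / 0.2823 = 3542 days = 9.7 years.

9.7 years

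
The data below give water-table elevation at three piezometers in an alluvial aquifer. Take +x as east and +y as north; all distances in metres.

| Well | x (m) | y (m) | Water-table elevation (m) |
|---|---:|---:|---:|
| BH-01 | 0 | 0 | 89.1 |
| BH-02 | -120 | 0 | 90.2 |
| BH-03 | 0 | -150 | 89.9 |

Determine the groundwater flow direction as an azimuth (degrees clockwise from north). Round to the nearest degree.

060°

∂h/∂x = (90.2 − 89.1) / (-120 − 0) = -0.009167
∂h/∂y = (89.9 − 89.1) / (-150 − 0) = -0.005333
Flow direction (−∇h) has components (+0.009167 E, +0.005333 N).
Azimuth = atan2(E, N) = atan2(+0.009167, +0.005333) = 59.8° ≈ 060°.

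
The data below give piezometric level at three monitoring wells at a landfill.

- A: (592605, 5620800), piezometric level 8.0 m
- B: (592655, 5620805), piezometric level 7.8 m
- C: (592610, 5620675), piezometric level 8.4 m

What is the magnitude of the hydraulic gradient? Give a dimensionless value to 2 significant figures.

0.0050

Differences from A: to B (Δx, Δy, Δh) = (50, 5, -0.2); to C = (5, -125, +0.4).
Solve a·Δx + b·Δy = Δh: det = 50·(-125) − 5·5 = -6275.
∂h/∂x = [(-0.2)·(-125) − (+0.4)·5] / -6275 = -0.003665
∂h/∂y = [50·(+0.4) − 5·(-0.2)] / -6275 = -0.003347
|∇h| = √(-0.003665² + -0.003347²) = 0.004963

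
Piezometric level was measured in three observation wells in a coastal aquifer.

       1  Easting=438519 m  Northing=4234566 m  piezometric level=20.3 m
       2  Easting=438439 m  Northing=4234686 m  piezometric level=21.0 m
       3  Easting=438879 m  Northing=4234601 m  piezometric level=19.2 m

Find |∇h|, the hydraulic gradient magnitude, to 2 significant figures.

0.0049

Taking 1 as reference: 2−1 = (-80, 120, +0.7); 3−1 = (360, 35, -1.1).
Solve a·Δx + b·Δy = Δh: det = (-80)·35 − 360·120 = -46000.
∂h/∂x = [(+0.7)·35 − (-1.1)·120] / -46000 = -0.003402
∂h/∂y = [(-80)·(-1.1) − 360·(+0.7)] / -46000 = +0.003565
|∇h| = √(-0.003402² + 0.003565²) = 0.004928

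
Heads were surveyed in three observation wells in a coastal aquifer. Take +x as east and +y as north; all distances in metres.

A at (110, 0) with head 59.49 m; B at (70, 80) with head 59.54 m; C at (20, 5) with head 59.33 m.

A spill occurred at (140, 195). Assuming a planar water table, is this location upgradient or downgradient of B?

upgradient

With h = a·x + b·y + c and A as origin, the differences give:
  (-40)·a + 80·b = +0.05
  (-90)·a + 5·b = -0.16
Eliminate b (×5 and ×80, subtract): 7000·a = 13.050 → a = ∂h/∂x = +0.001864
Back-substitute: b = ∂h/∂y = +0.001557.
Head at (140, 195) = 59.49 + (+0.001864)·(30) + (+0.001557)·(195) = 59.85 m.
That is higher than the 59.54 m at B, so the point is upgradient.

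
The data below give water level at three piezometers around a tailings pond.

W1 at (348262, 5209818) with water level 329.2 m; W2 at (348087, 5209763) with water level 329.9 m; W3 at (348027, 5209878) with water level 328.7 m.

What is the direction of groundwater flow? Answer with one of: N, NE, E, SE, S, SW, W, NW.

With h = a·x + b·y + c and W1 as origin, the differences give:
  (-175)·a + (-55)·b = +0.7
  (-235)·a + 60·b = -0.5
Eliminate b (×60 and ×(-55), subtract): -23425·a = 14.50 → a = ∂h/∂x = -0.0006190
Back-substitute: b = ∂h/∂y = -0.01076.
Flow = −∇h = (+0.0006190 east, +0.01076 north), which points north.

N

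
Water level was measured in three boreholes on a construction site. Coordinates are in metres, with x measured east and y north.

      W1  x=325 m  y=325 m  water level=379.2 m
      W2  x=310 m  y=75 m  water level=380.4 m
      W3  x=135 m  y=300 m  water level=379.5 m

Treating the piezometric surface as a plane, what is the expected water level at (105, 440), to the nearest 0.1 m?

Differences from W1: to W2 (Δx, Δy, Δh) = (-15, -250, +1.2); to W3 = (-190, -25, +0.3).
Solve a·Δx + b·Δy = Δh: det = (-15)·(-25) − (-190)·(-250) = -47125.
∂h/∂x = [(+1.2)·(-25) − (+0.3)·(-250)] / -47125 = -0.0009549
∂h/∂y = [(-15)·(+0.3) − (-190)·(+1.2)] / -47125 = -0.004743
h(105, 440) = 379.2 + (-0.0009549)·(-220) + (-0.004743)·(115) = 379.2 +0.210 -0.545 = 378.865 m.

378.9 m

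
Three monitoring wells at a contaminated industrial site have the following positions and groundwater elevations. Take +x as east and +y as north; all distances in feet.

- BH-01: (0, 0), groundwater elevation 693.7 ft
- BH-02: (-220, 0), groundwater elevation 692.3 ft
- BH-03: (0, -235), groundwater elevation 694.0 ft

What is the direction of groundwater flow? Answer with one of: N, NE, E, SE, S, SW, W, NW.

W

∂h/∂x = (692.3 − 693.7) / (-220 − 0) = +0.006364
∂h/∂y = (694.0 − 693.7) / (-235 − 0) = -0.001277
Flow = −∇h = (-0.006364 east, +0.001277 north), which points west.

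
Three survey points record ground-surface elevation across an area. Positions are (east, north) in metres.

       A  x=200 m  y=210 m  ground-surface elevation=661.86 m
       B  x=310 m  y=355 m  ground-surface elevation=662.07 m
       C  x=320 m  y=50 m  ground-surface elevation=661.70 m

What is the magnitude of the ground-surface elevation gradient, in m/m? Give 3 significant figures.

0.00126 m/m

With z = a·x + b·y + c and A as origin, the differences give:
  110·a + 145·b = +0.21
  120·a + (-160)·b = -0.16
Eliminate b (×(-160) and ×145, subtract): -35000·a = -10.400 → a = ∂z/∂x = +0.0002971
Back-substitute: b = ∂z/∂y = +0.001223.
|∇f| = √(0.0002971² + 0.001223²) = 0.001259 m/m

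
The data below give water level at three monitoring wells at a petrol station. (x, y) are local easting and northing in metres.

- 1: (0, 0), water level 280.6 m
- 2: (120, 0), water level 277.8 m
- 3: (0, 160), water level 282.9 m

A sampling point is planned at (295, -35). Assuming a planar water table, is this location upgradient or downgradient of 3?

downgradient

∂h/∂x = (277.8 − 280.6) / (120 − 0) = -0.02333
∂h/∂y = (282.9 − 280.6) / (160 − 0) = +0.01437
Head at (295, -35) = 280.6 + (-0.02333)·(295) + (+0.01437)·(-35) = 273.21 m.
That is lower than the 282.9 m at 3, so the point is downgradient.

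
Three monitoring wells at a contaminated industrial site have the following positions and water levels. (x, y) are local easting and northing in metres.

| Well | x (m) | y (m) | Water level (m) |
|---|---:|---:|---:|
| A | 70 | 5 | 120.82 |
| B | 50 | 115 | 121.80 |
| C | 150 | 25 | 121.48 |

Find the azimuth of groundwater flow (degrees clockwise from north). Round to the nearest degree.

Three-point gradient (reference A): Δ to B = (-20, 110, +0.98), Δ to C = (80, 20, +0.66).
∂h/∂x = +0.005761, ∂h/∂y = +0.009957 (det = -9200).
Flow direction (−∇h) has components (-0.005761 E, -0.009957 N).
Azimuth = atan2(E, N) = atan2(-0.005761, -0.009957) = 210.1° ≈ 210°.

210°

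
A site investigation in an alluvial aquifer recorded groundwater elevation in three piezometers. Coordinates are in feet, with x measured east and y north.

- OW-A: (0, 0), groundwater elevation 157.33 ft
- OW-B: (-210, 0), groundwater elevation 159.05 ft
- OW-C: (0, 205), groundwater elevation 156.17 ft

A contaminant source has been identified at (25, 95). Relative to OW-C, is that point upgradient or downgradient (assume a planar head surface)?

∂h/∂x = (159.05 − 157.33) / (-210 − 0) = -0.008190
∂h/∂y = (156.17 − 157.33) / (205 − 0) = -0.005659
Head at (25, 95) = 157.33 + (-0.008190)·(25) + (-0.005659)·(95) = 156.59 ft.
That is higher than the 156.17 ft at OW-C, so the point is upgradient.

upgradient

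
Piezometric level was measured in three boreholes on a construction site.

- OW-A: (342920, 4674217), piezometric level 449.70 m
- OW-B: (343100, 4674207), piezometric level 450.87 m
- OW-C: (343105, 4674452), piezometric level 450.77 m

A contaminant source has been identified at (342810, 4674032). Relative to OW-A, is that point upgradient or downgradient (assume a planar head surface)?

With h = a·x + b·y + c and OW-A as origin, the differences give:
  180·a + (-10)·b = +1.17
  185·a + 235·b = +1.07
Eliminate b (×235 and ×(-10), subtract): 44150·a = 285.650 → a = ∂h/∂x = +0.006470
Back-substitute: b = ∂h/∂y = -0.0005402.
Head at (342810, 4674032) = 449.70 + (+0.006470)·(-110) + (-0.0005402)·(-185) = 449.09 m.
That is lower than the 449.70 m at OW-A, so the point is downgradient.

downgradient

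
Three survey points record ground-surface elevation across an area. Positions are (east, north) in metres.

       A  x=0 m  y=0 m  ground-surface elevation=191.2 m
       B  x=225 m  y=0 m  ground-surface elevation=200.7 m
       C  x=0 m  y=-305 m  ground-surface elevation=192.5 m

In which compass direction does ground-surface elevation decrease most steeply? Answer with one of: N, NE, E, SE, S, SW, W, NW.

∂z/∂x = (200.7 − 191.2) / (225 − 0) = +0.04222
∂z/∂y = (192.5 − 191.2) / (-305 − 0) = -0.004262
Steepest decrease is along −∇f = (-0.04222 E, +0.004262 N) → west.

W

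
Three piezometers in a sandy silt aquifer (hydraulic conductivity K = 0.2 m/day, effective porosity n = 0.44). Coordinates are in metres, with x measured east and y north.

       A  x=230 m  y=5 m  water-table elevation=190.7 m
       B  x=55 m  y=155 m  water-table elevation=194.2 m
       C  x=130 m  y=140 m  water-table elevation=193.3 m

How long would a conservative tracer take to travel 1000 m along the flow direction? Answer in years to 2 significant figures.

390 years

Three-point gradient (reference A): Δ to B = (-175, 150, +3.5), Δ to C = (-100, 135, +2.6).
∂h/∂x = -0.009565, ∂h/∂y = +0.01217 (det = -8625).
|∇h| = √(-0.009565² + 0.01217²) = 0.01548
Seepage velocity v = K·i/n = 0.2 × 0.01548 / 0.44 = 0.007036 m/day.
t = 1000 / 0.007036 = 1.421e+05 days = 389 years.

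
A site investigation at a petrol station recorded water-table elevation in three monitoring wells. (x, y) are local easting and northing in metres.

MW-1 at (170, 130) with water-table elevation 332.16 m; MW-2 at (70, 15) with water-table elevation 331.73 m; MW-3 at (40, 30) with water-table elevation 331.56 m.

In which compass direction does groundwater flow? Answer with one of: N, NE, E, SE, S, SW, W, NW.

Differences from MW-1: to MW-2 (Δx, Δy, Δh) = (-100, -115, -0.43); to MW-3 = (-130, -100, -0.60).
Determinant of the coordinate differences = (-100)·(-100) − (-130)·(-115) = -4950.
∂h/∂x = [(-0.43)·(-100) − (-0.60)·(-115)] / -4950 = +0.005253
∂h/∂y = [(-100)·(-0.60) − (-130)·(-0.43)] / -4950 = -0.0008283
Flow = −∇h = (-0.005253 east, +0.0008283 north), which points west.

W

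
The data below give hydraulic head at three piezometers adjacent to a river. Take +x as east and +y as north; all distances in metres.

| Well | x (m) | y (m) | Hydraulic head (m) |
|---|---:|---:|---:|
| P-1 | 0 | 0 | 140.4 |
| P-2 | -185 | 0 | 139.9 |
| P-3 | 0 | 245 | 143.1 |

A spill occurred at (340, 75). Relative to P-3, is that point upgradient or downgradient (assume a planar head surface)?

downgradient

∂h/∂x = (139.9 − 140.4) / (-185 − 0) = +0.002703
∂h/∂y = (143.1 − 140.4) / (245 − 0) = +0.01102
Head at (340, 75) = 140.4 + (+0.002703)·(340) + (+0.01102)·(75) = 142.15 m.
That is lower than the 143.1 m at P-3, so the point is downgradient.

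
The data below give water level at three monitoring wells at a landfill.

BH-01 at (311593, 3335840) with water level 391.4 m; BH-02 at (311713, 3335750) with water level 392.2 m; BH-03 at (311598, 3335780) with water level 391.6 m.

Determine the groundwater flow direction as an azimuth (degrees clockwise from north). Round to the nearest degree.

304°

Differences from BH-01: to BH-02 (Δx, Δy, Δh) = (120, -90, +0.8); to BH-03 = (5, -60, +0.2).
Determinant of the coordinate differences = 120·(-60) − 5·(-90) = -6750.
∂h/∂x = [(+0.8)·(-60) − (+0.2)·(-90)] / -6750 = +0.004444
∂h/∂y = [120·(+0.2) − 5·(+0.8)] / -6750 = -0.002963
Flow direction (−∇h) has components (-0.004444 E, +0.002963 N).
Azimuth = atan2(E, N) = atan2(-0.004444, +0.002963) = 303.7° ≈ 304°.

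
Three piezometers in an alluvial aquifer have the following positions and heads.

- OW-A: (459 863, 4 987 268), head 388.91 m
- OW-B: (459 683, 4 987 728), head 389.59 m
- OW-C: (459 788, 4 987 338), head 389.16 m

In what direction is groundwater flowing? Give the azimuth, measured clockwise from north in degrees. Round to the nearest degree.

Taking OW-A as reference: OW-B−OW-A = (-180, 460, +0.68); OW-C−OW-A = (-75, 70, +0.25).
Determinant of the coordinate differences = (-180)·70 − (-75)·460 = 21900.
∂h/∂x = [(+0.68)·70 − (+0.25)·460] / 21900 = -0.003078
∂h/∂y = [(-180)·(+0.25) − (-75)·(+0.68)] / 21900 = +0.0002740
Flow direction (−∇h) has components (+0.003078 E, -0.0002740 N).
Azimuth = atan2(E, N) = atan2(+0.003078, -0.0002740) = 95.1° ≈ 095°.

095°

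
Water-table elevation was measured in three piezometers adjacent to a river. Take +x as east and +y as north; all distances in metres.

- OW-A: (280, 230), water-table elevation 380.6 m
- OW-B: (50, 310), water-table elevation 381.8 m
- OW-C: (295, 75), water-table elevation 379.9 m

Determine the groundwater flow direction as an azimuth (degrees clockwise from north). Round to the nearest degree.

138°

Taking OW-A as reference: OW-B−OW-A = (-230, 80, +1.2); OW-C−OW-A = (15, -155, -0.7).
Determinant of the coordinate differences = (-230)·(-155) − 15·80 = 34450.
∂h/∂x = [(+1.2)·(-155) − (-0.7)·80] / 34450 = -0.003774
∂h/∂y = [(-230)·(-0.7) − 15·(+1.2)] / 34450 = +0.004151
Flow direction (−∇h) has components (+0.003774 E, -0.004151 N).
Azimuth = atan2(E, N) = atan2(+0.003774, -0.004151) = 137.7° ≈ 138°.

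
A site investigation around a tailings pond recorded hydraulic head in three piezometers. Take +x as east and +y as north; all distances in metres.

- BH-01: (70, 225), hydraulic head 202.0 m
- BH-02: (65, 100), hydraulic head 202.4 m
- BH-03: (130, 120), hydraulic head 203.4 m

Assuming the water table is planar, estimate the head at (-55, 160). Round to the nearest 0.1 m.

Differences from BH-01: to BH-02 (Δx, Δy, Δh) = (-5, -125, +0.4); to BH-03 = (60, -105, +1.4).
Determinant of the coordinate differences = (-5)·(-105) − 60·(-125) = 8025.
∂h/∂x = [(+0.4)·(-105) − (+1.4)·(-125)] / 8025 = +0.01657
∂h/∂y = [(-5)·(+1.4) − 60·(+0.4)] / 8025 = -0.003863
h(-55, 160) = 202.0 + (+0.01657)·(-125) + (-0.003863)·(-65) = 202.0 -2.072 +0.251 = 200.179 m.

200.2 m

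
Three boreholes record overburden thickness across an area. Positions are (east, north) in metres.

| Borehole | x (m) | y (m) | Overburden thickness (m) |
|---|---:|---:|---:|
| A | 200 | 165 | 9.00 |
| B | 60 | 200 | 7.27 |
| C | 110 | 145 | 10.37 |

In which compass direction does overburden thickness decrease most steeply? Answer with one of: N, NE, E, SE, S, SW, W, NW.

Differences from A: to B (Δx, Δy, Δh) = (-140, 35, -1.73); to C = (-90, -20, +1.37).
Determinant of the coordinate differences = (-140)·(-20) − (-90)·35 = 5950.
∂d/∂x = [(-1.73)·(-20) − (+1.37)·35] / 5950 = -0.002244
∂d/∂y = [(-140)·(+1.37) − (-90)·(-1.73)] / 5950 = -0.05840
Steepest decrease is along −∇f = (+0.002244 E, +0.05840 N) → north.

N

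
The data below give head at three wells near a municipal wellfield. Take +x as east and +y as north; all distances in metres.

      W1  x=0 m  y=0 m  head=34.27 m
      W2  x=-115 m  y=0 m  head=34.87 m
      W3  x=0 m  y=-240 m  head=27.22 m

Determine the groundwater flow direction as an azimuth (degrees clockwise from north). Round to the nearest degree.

∂h/∂x = (34.87 − 34.27) / (-115 − 0) = -0.005217
∂h/∂y = (27.22 − 34.27) / (-240 − 0) = +0.02938
Flow direction (−∇h) has components (+0.005217 E, -0.02938 N).
Azimuth = atan2(E, N) = atan2(+0.005217, -0.02938) = 169.9° ≈ 170°.

170°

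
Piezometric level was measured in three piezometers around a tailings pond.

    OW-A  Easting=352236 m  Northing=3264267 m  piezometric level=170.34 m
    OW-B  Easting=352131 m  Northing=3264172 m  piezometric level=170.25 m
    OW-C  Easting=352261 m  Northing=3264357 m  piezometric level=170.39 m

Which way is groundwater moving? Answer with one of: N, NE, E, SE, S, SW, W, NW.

Differences from OW-A: to OW-B (Δx, Δy, Δh) = (-105, -95, -0.09); to OW-C = (25, 90, +0.05).
Solve a·Δx + b·Δy = Δh: det = (-105)·90 − 25·(-95) = -7075.
∂h/∂x = [(-0.09)·90 − (+0.05)·(-95)] / -7075 = +0.0004735
∂h/∂y = [(-105)·(+0.05) − 25·(-0.09)] / -7075 = +0.0004240
Flow = −∇h = (-0.0004735 east, -0.0004240 north), which points southwest.

SW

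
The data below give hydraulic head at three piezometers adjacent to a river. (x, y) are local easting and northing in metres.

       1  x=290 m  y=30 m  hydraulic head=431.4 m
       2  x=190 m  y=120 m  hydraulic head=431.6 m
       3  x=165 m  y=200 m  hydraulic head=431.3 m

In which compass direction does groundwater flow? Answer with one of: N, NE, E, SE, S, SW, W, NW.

NE

With h = a·x + b·y + c and 1 as origin, the differences give:
  (-100)·a + 90·b = +0.2
  (-125)·a + 170·b = -0.1
Eliminate b (×170 and ×90, subtract): -5750·a = 43.00 → a = ∂h/∂x = -0.007478
Back-substitute: b = ∂h/∂y = -0.006087.
Flow = −∇h = (+0.007478 east, +0.006087 north), which points northeast.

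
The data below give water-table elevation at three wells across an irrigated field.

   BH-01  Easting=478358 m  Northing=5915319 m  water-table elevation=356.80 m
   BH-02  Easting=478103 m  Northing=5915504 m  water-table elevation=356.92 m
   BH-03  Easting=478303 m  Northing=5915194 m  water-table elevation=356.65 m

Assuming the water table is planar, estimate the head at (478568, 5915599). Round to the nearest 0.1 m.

Differences from BH-01: to BH-02 (Δx, Δy, Δh) = (-255, 185, +0.12); to BH-03 = (-55, -125, -0.15).
Determinant of the coordinate differences = (-255)·(-125) − (-55)·185 = 42050.
∂h/∂x = [(+0.12)·(-125) − (-0.15)·185] / 42050 = +0.0003032
∂h/∂y = [(-255)·(-0.15) − (-55)·(+0.12)] / 42050 = +0.001067
h(478568, 5915599) = 356.80 + (+0.0003032)·(210) + (+0.001067)·(280) = 356.80 +0.064 +0.299 = 357.162 m.

357.2 m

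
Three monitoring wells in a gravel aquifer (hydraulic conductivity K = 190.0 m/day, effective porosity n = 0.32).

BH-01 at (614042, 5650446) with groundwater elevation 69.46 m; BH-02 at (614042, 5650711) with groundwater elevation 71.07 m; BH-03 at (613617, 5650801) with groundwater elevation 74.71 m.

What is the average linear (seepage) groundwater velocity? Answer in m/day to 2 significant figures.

With h = a·x + b·y + c and BH-01 as origin, the differences give:
  0·a + 265·b = +1.61
  (-425)·a + 355·b = +5.25
Eliminate b (×355 and ×265, subtract): 112625·a = -819.700 → a = ∂h/∂x = -0.007278
Back-substitute: b = ∂h/∂y = +0.006075.
|∇h| = √(-0.007278² + 0.006075²) = 0.00948
Seepage velocity v = K·i/n = 190.0 × 0.00948 / 0.32 = 5.629 m/day.

5.6 m/day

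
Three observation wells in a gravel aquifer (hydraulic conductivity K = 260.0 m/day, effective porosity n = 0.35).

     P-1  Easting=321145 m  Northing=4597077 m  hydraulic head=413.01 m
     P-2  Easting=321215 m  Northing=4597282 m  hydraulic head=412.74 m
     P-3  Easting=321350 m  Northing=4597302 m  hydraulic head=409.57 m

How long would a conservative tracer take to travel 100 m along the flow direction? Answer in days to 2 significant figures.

5.3 days

Taking P-1 as reference: P-2−P-1 = (70, 205, -0.27); P-3−P-1 = (205, 225, -3.44).
Determinant of the coordinate differences = 70·225 − 205·205 = -26275.
∂h/∂x = [(-0.27)·225 − (-3.44)·205] / -26275 = -0.02453
∂h/∂y = [70·(-3.44) − 205·(-0.27)] / -26275 = +0.007058
|∇h| = √(-0.02453² + 0.007058²) = 0.02553
Seepage velocity v = K·i/n = 260.0 × 0.02553 / 0.35 = 18.97 m/day.
t = 100 / 18.97 = 5.271 days.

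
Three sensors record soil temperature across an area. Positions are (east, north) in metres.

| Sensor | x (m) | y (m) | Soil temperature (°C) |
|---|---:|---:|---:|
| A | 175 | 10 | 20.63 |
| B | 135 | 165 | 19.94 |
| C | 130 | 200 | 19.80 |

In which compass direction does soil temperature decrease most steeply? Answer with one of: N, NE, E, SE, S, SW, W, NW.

NW

With T = a·x + b·y + c and A as origin, the differences give:
  (-40)·a + 155·b = -0.69
  (-45)·a + 190·b = -0.83
Eliminate b (×190 and ×155, subtract): -625·a = -2.450 → a = ∂T/∂x = +0.003920
Back-substitute: b = ∂T/∂y = -0.003440.
Steepest decrease is along −∇f = (-0.003920 E, +0.003440 N) → northwest.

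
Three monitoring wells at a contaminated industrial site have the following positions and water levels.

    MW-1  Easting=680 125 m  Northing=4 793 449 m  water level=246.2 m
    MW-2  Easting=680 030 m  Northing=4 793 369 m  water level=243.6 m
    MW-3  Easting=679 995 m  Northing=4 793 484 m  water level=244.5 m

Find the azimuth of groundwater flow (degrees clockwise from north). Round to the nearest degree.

232°

Taking MW-1 as reference: MW-2−MW-1 = (-95, -80, -2.6); MW-3−MW-1 = (-130, 35, -1.7).
Solve a·Δx + b·Δy = Δh: det = (-95)·35 − (-130)·(-80) = -13725.
∂h/∂x = [(-2.6)·35 − (-1.7)·(-80)] / -13725 = +0.01654
∂h/∂y = [(-95)·(-1.7) − (-130)·(-2.6)] / -13725 = +0.01286
Flow direction (−∇h) has components (-0.01654 E, -0.01286 N).
Azimuth = atan2(E, N) = atan2(-0.01654, -0.01286) = 232.1° ≈ 232°.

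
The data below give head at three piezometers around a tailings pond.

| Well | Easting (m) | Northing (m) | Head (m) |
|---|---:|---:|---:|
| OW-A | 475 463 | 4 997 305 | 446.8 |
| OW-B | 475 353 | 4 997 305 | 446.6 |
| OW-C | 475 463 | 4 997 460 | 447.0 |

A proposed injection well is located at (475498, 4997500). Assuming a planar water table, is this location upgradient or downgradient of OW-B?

upgradient

∂h/∂x = (446.6 − 446.8) / (475353 − 475463) = +0.001818
∂h/∂y = (447.0 − 446.8) / (4997460 − 4997305) = +0.001290
Head at (475498, 4997500) = 446.8 + (+0.001818)·(35) + (+0.001290)·(195) = 447.12 m.
That is higher than the 446.6 m at OW-B, so the point is upgradient.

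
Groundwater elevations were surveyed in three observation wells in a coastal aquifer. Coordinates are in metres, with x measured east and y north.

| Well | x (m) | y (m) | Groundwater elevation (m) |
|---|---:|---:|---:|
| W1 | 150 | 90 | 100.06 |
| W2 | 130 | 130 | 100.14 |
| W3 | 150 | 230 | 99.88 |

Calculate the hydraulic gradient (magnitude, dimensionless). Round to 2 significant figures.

With h = a·x + b·y + c and W1 as origin, the differences give:
  (-20)·a + 40·b = +0.08
  0·a + 140·b = -0.18
Eliminate b (×140 and ×40, subtract): -2800·a = 18.400 → a = ∂h/∂x = -0.006571
Back-substitute: b = ∂h/∂y = -0.001286.
|∇h| = √(-0.006571² + -0.001286²) = 0.006696

0.0067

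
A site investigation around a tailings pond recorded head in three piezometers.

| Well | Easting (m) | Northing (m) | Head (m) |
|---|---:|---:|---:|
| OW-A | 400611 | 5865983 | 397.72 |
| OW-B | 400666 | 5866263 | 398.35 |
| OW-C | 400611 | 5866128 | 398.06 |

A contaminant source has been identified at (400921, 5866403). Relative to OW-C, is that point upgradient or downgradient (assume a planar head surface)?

upgradient

Differences from OW-A: to OW-B (Δx, Δy, Δh) = (55, 280, +0.63); to OW-C = (0, 145, +0.34).
Determinant of the coordinate differences = 55·145 − 0·280 = 7975.
∂h/∂x = [(+0.63)·145 − (+0.34)·280] / 7975 = -0.0004828
∂h/∂y = [55·(+0.34) − 0·(+0.63)] / 7975 = +0.002345
Head at (400921, 5866403) = 397.72 + (-0.0004828)·(310) + (+0.002345)·(420) = 398.56 m.
That is higher than the 398.06 m at OW-C, so the point is upgradient.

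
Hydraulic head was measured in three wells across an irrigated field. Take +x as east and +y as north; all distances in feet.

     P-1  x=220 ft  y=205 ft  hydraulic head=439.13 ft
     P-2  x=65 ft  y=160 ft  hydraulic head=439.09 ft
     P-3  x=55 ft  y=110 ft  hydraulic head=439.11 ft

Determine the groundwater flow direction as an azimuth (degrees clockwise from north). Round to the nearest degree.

Differences from P-1: to P-2 (Δx, Δy, Δh) = (-155, -45, -0.04); to P-3 = (-165, -95, -0.02).
Solve a·Δx + b·Δy = Δh: det = (-155)·(-95) − (-165)·(-45) = 7300.
∂h/∂x = [(-0.04)·(-95) − (-0.02)·(-45)] / 7300 = +0.0003973
∂h/∂y = [(-155)·(-0.02) − (-165)·(-0.04)] / 7300 = -0.0004795
Flow direction (−∇h) has components (-0.0003973 E, +0.0004795 N).
Azimuth = atan2(E, N) = atan2(-0.0003973, +0.0004795) = 320.4° ≈ 320°.

320°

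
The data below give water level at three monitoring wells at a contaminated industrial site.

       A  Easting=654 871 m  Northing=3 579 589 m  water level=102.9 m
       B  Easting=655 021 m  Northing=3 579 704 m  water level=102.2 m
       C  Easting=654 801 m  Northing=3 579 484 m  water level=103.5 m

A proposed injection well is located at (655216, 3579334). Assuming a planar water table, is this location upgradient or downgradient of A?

With h = a·x + b·y + c and A as origin, the differences give:
  150·a + 115·b = -0.7
  (-70)·a + (-105)·b = +0.6
Eliminate b (×(-105) and ×115, subtract): -7700·a = 4.50 → a = ∂h/∂x = -0.0005844
Back-substitute: b = ∂h/∂y = -0.005325.
Head at (655216, 3579334) = 102.9 + (-0.0005844)·(345) + (-0.005325)·(-255) = 104.06 m.
That is higher than the 102.9 m at A, so the point is upgradient.

upgradient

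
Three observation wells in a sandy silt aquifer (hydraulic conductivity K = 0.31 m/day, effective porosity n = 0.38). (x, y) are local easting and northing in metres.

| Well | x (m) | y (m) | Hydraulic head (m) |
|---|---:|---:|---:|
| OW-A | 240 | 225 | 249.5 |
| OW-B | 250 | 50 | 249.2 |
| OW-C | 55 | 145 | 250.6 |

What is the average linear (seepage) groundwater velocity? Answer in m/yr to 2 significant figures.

Taking OW-A as reference: OW-B−OW-A = (10, -175, -0.3); OW-C−OW-A = (-185, -80, +1.1).
Determinant of the coordinate differences = 10·(-80) − (-185)·(-175) = -33175.
∂h/∂x = [(-0.3)·(-80) − (+1.1)·(-175)] / -33175 = -0.006526
∂h/∂y = [10·(+1.1) − (-185)·(-0.3)] / -33175 = +0.001341
|∇h| = √(-0.006526² + 0.001341²) = 0.006662
Seepage velocity v = K·i/n = 0.31 × 0.006662 / 0.38 = 0.005435 m/day = 1.985 m/yr.

2.0 m/yr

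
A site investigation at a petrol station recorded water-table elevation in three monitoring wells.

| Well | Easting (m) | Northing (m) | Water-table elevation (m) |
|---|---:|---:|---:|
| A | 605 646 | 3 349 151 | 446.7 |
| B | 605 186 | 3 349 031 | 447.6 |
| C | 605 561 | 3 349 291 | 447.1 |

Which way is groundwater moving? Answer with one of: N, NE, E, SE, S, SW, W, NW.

Taking A as reference: B−A = (-460, -120, +0.9); C−A = (-85, 140, +0.4).
Determinant of the coordinate differences = (-460)·140 − (-85)·(-120) = -74600.
∂h/∂x = [(+0.9)·140 − (+0.4)·(-120)] / -74600 = -0.002332
∂h/∂y = [(-460)·(+0.4) − (-85)·(+0.9)] / -74600 = +0.001441
Flow = −∇h = (+0.002332 east, -0.001441 north), which points southeast.

SE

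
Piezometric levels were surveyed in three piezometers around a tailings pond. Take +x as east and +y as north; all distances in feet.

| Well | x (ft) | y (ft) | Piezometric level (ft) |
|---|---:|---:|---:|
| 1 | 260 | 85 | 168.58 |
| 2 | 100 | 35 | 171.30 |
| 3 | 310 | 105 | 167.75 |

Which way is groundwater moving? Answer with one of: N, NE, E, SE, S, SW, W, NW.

Taking 1 as reference: 2−1 = (-160, -50, +2.72); 3−1 = (50, 20, -0.83).
Solve a·Δx + b·Δy = Δh: det = (-160)·20 − 50·(-50) = -700.
∂h/∂x = [(+2.72)·20 − (-0.83)·(-50)] / -700 = -0.01843
∂h/∂y = [(-160)·(-0.83) − 50·(+2.72)] / -700 = +0.004571
Flow = −∇h = (+0.01843 east, -0.004571 north), which points east.

E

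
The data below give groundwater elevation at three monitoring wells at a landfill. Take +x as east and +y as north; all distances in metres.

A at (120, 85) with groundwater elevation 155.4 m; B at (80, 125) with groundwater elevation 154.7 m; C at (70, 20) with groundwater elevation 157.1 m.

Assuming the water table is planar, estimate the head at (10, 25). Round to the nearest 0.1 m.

Differences from A: to B (Δx, Δy, Δh) = (-40, 40, -0.7); to C = (-50, -65, +1.7).
Solve a·Δx + b·Δy = Δh: det = (-40)·(-65) − (-50)·40 = 4600.
∂h/∂x = [(-0.7)·(-65) − (+1.7)·40] / 4600 = -0.004891
∂h/∂y = [(-40)·(+1.7) − (-50)·(-0.7)] / 4600 = -0.02239
h(10, 25) = 155.4 + (-0.004891)·(-110) + (-0.02239)·(-60) = 155.4 +0.538 +1.343 = 157.282 m.

157.3 m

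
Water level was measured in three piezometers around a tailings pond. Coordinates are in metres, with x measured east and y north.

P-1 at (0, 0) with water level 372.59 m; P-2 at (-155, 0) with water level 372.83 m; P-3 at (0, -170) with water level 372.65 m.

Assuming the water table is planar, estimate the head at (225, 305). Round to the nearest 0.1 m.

∂h/∂x = (372.83 − 372.59) / (-155 − 0) = -0.001548
∂h/∂y = (372.65 − 372.59) / (-170 − 0) = -0.0003529
h(225, 305) = 372.59 + (-0.001548)·(225) + (-0.0003529)·(305) = 372.59 -0.348 -0.108 = 372.134 m.

372.1 m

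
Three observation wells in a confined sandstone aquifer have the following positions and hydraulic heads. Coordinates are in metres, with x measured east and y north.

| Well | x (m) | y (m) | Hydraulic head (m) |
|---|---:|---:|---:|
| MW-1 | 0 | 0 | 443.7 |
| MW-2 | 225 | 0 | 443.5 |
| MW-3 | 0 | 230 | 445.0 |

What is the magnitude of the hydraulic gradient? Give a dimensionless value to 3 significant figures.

∂h/∂x = (443.5 − 443.7) / (225 − 0) = -0.0008889
∂h/∂y = (445.0 − 443.7) / (230 − 0) = +0.005652
|∇h| = √(-0.0008889² + 0.005652²) = 0.005721

0.00572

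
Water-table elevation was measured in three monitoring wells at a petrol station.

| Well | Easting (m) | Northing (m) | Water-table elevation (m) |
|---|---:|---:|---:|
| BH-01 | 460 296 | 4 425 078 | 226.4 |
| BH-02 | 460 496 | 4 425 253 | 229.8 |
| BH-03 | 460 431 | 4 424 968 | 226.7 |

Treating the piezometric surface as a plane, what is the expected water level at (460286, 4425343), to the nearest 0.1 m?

228.6 m

With h = a·x + b·y + c and BH-01 as origin, the differences give:
  200·a + 175·b = +3.4
  135·a + (-110)·b = +0.3
Eliminate b (×(-110) and ×175, subtract): -45625·a = -426.50 → a = ∂h/∂x = +0.009348
Back-substitute: b = ∂h/∂y = +0.008745.
h(460286, 4425343) = 226.4 + (+0.009348)·(-10) + (+0.008745)·(265) = 226.4 -0.093 +2.317 = 228.624 m.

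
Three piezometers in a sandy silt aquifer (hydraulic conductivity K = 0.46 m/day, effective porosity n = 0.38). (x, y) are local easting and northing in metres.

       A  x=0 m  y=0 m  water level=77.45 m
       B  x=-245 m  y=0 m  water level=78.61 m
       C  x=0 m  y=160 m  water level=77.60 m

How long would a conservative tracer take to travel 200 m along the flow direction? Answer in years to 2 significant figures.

∂h/∂x = (78.61 − 77.45) / (-245 − 0) = -0.004735
∂h/∂y = (77.60 − 77.45) / (160 − 0) = +0.0009375
|∇h| = √(-0.004735² + 0.0009375²) = 0.004827
Seepage velocity v = K·i/n = 0.46 × 0.004827 / 0.38 = 0.005843 m/day.
t = 200 / 0.005843 = 3.423e+04 days = 93.7 years.

94 years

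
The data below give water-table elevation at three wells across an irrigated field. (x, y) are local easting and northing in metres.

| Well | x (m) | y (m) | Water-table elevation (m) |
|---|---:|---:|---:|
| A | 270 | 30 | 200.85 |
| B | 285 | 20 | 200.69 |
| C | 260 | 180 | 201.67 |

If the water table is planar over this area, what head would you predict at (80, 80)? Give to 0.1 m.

202.5 m

With h = a·x + b·y + c and A as origin, the differences give:
  15·a + (-10)·b = -0.16
  (-10)·a + 150·b = +0.82
Eliminate b (×150 and ×(-10), subtract): 2150·a = -15.800 → a = ∂h/∂x = -0.007349
Back-substitute: b = ∂h/∂y = +0.004977.
h(80, 80) = 200.85 + (-0.007349)·(-190) + (+0.004977)·(50) = 200.85 +1.396 +0.249 = 202.495 m.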